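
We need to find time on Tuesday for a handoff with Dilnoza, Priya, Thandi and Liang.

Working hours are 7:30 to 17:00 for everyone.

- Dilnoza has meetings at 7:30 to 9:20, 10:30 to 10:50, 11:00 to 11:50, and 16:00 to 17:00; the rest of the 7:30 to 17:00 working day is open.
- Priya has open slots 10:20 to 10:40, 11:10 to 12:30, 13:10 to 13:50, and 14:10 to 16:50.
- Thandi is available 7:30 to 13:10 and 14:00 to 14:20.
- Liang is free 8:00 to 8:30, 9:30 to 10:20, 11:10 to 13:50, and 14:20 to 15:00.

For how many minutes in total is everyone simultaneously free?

40 minutes

Dilnoza free within 07:30–17:00: 09:20–10:30, 10:50–11:00, 11:50–16:00.
Dilnoza ∩ Priya: 10:20–10:30, 11:50–12:30, 13:10–13:50, 14:10–16:00.
Dilnoza ∩ Priya ∩ Thandi: 10:20–10:30, 11:50–12:30, 14:10–14:20.
Dilnoza ∩ Priya ∩ Thandi ∩ Liang: 11:50–12:30.
Total common minutes: 40.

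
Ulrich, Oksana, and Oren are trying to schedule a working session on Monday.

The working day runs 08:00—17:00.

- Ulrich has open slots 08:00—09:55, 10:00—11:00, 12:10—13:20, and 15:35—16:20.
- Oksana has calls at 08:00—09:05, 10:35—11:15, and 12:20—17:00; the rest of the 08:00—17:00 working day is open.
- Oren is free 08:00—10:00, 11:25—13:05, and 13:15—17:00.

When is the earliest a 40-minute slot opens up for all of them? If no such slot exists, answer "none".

09:05

Oksana free within 08:00–17:00: 09:05–10:35, 11:15–12:20.
Ulrich ∩ Oksana: 09:05–09:55, 10:00–10:35, 12:10–12:20.
Ulrich ∩ Oksana ∩ Oren: 09:05–09:55, 12:10–12:20.
Windows ≥ 40 min: 09:05–09:55.
Earliest such window starts at 09:05.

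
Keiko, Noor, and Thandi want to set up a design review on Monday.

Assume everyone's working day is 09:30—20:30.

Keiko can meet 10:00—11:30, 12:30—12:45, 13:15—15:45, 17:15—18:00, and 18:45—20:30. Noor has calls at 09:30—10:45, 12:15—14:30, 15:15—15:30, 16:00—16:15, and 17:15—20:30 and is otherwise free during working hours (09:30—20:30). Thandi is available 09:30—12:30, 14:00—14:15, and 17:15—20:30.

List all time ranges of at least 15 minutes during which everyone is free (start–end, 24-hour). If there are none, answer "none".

10:45–11:30

Noor free within 09:30–20:30: 10:45–12:15, 14:30–15:15, 15:30–16:00, 16:15–17:15.
Keiko ∩ Noor: 10:45–11:30, 14:30–15:15, 15:30–15:45.
Keiko ∩ Noor ∩ Thandi: 10:45–11:30.
Windows ≥ 15 min: 10:45–11:30.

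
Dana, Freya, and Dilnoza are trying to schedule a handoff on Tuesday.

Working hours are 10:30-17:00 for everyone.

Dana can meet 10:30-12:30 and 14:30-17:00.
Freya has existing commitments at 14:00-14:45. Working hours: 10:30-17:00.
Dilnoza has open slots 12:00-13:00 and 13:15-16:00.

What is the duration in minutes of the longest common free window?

Freya free within 10:30–17:00: 10:30–14:00, 14:45–17:00.
Dana ∩ Freya: 10:30–12:30, 14:45–17:00.
Dana ∩ Freya ∩ Dilnoza: 12:00–12:30, 14:45–16:00.
Common window lengths: 30, 75 min; longest is 75.

75 minutes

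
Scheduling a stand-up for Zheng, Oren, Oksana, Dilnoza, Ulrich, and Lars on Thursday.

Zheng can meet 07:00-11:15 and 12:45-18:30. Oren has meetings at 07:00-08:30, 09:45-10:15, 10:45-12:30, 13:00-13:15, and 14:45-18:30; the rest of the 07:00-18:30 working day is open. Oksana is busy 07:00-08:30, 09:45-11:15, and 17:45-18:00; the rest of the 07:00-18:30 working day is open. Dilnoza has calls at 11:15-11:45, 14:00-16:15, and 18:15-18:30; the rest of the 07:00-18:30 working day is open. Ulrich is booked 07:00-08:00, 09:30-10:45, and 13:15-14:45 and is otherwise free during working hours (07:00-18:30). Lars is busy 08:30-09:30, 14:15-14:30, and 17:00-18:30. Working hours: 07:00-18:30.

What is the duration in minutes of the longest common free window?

15 minutes

Oren free within 07:00–18:30: 08:30–09:45, 10:15–10:45, 12:30–13:00, 13:15–14:45.
Oksana free within 07:00–18:30: 08:30–09:45, 11:15–17:45, 18:00–18:30.
Dilnoza free within 07:00–18:30: 07:00–11:15, 11:45–14:00, 16:15–18:15.
Ulrich free within 07:00–18:30: 08:00–09:30, 10:45–13:15, 14:45–18:30.
Lars free within 07:00–18:30: 07:00–08:30, 09:30–14:15, 14:30–17:00.
Zheng ∩ Oren: 08:30–09:45, 10:15–10:45, 12:45–13:00, 13:15–14:45.
Zheng ∩ Oren ∩ Oksana: 08:30–09:45, 12:45–13:00, 13:15–14:45.
Zheng ∩ Oren ∩ Oksana ∩ Dilnoza: 08:30–09:45, 12:45–13:00, 13:15–14:00.
Zheng ∩ Oren ∩ Oksana ∩ Dilnoza ∩ Ulrich: 08:30–09:30, 12:45–13:00.
Zheng ∩ Oren ∩ Oksana ∩ Dilnoza ∩ Ulrich ∩ Lars: 12:45–13:00.
Single common window of 15 minutes.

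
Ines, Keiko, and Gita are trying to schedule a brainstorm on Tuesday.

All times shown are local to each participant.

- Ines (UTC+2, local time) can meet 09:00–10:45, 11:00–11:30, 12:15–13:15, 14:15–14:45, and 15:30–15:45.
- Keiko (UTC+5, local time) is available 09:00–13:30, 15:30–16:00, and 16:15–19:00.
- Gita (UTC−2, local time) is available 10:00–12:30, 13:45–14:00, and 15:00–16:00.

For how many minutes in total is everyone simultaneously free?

45 minutes

Ines → UTC: 07:00–08:45, 09:00–09:30, 10:15–11:15, 12:15–12:45, 13:30–13:45.
Keiko → UTC: 04:00–08:30, 10:30–11:00, 11:15–14:00.
Gita → UTC: 12:00–14:30, 15:45–16:00, 17:00–18:00.
Ines ∩ Keiko: 07:00–08:30, 10:30–11:00, 12:15–12:45, 13:30–13:45.
Ines ∩ Keiko ∩ Gita: 12:15–12:45, 13:30–13:45.
Total common minutes: 30 + 15 = 45.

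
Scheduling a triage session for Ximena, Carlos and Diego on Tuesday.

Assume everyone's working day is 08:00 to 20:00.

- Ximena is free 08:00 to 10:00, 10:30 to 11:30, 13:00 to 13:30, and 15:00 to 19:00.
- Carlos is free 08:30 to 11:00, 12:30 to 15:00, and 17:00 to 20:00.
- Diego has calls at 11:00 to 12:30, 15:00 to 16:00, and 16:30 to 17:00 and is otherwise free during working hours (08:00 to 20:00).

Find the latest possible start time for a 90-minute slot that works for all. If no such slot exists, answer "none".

Diego free within 08:00–20:00: 08:00–11:00, 12:30–15:00, 16:00–16:30, 17:00–20:00.
Ximena ∩ Carlos: 08:30–10:00, 10:30–11:00, 13:00–13:30, 17:00–19:00.
Ximena ∩ Carlos ∩ Diego: 08:30–10:00, 10:30–11:00, 13:00–13:30, 17:00–19:00.
Windows ≥ 90 min: 08:30–10:00, 17:00–19:00.
Latest start in the last window 17:00–19:00 is 19:00 − 90 min = 17:30.

17:30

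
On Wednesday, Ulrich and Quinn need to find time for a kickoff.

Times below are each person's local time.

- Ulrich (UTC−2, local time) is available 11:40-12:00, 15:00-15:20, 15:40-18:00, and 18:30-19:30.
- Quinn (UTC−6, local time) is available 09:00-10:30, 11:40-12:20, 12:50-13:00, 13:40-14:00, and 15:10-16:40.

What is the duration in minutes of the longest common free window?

Ulrich → UTC: 13:40–14:00, 17:00–17:20, 17:40–20:00, 20:30–21:30.
Quinn → UTC: 15:00–16:30, 17:40–18:20, 18:50–19:00, 19:40–20:00, 21:10–22:40.
Ulrich ∩ Quinn: 17:40–18:20, 18:50–19:00, 19:40–20:00, 21:10–21:30.
Common window lengths: 40, 10, 20, 20 min; longest is 40.

40 minutes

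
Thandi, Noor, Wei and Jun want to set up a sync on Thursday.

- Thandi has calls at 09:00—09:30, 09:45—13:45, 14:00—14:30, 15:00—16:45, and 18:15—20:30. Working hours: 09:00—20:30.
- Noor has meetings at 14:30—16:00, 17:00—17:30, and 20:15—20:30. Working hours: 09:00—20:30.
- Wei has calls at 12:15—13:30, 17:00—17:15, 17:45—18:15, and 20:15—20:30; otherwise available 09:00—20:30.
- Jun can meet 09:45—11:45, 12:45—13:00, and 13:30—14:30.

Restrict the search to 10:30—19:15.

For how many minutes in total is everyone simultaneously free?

15 minutes

Thandi free within 09:00–20:30: 09:30–09:45, 13:45–14:00, 14:30–15:00, 16:45–18:15.
Noor free within 09:00–20:30: 09:00–14:30, 16:00–17:00, 17:30–20:15.
Wei free within 09:00–20:30: 09:00–12:15, 13:30–17:00, 17:15–17:45, 18:15–20:15.
Thandi ∩ Noor: 09:30–09:45, 13:45–14:00, 16:45–17:00, 17:30–18:15.
Thandi ∩ Noor ∩ Wei: 09:30–09:45, 13:45–14:00, 16:45–17:00, 17:30–17:45.
Thandi ∩ Noor ∩ Wei ∩ Jun: 13:45–14:00.
Restricted to 10:30–19:15: 13:45–14:00.
Total common minutes: 15.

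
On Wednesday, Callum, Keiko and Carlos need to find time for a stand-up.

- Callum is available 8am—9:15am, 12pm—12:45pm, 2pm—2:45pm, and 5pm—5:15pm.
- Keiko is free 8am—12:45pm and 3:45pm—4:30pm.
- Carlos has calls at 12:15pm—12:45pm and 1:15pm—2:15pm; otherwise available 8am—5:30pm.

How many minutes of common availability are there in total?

90 minutes

Carlos free within 08:00–17:30: 08:00–12:15, 12:45–13:15, 14:15–17:30.
Callum ∩ Keiko: 08:00–09:15, 12:00–12:45.
Callum ∩ Keiko ∩ Carlos: 08:00–09:15, 12:00–12:15.
Total common minutes: 75 + 15 = 90.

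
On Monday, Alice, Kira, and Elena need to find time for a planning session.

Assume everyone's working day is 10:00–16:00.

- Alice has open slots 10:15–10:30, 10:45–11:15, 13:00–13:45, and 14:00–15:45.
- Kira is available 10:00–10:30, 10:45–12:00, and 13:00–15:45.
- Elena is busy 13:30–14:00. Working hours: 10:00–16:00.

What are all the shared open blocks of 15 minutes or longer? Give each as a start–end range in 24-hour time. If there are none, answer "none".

Elena free within 10:00–16:00: 10:00–13:30, 14:00–16:00.
Alice ∩ Kira: 10:15–10:30, 10:45–11:15, 13:00–13:45, 14:00–15:45.
Alice ∩ Kira ∩ Elena: 10:15–10:30, 10:45–11:15, 13:00–13:30, 14:00–15:45.
Windows ≥ 15 min: 10:15–10:30, 10:45–11:15, 13:00–13:30, 14:00–15:45.

10:15–10:30, 10:45–11:15, 13:00–13:30, 14:00–15:45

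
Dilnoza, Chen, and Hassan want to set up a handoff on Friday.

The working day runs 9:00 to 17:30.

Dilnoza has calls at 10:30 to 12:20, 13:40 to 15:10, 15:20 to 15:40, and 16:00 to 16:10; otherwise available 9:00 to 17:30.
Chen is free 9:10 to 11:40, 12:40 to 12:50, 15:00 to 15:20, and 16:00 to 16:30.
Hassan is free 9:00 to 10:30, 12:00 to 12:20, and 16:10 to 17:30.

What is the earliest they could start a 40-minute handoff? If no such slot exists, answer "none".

Dilnoza free within 09:00–17:30: 09:00–10:30, 12:20–13:40, 15:10–15:20, 15:40–16:00, 16:10–17:30.
Dilnoza ∩ Chen: 09:10–10:30, 12:40–12:50, 15:10–15:20, 16:10–16:30.
Dilnoza ∩ Chen ∩ Hassan: 09:10–10:30, 16:10–16:30.
Windows ≥ 40 min: 09:10–10:30.
Earliest such window starts at 09:10.

09:10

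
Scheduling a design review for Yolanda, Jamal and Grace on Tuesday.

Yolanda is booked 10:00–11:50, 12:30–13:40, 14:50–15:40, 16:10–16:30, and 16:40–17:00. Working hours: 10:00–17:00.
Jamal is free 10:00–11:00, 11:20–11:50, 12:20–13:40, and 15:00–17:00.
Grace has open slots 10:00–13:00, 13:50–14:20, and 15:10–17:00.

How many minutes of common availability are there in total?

50 minutes

Yolanda free within 10:00–17:00: 11:50–12:30, 13:40–14:50, 15:40–16:10, 16:30–16:40.
Yolanda ∩ Jamal: 12:20–12:30, 15:40–16:10, 16:30–16:40.
Yolanda ∩ Jamal ∩ Grace: 12:20–12:30, 15:40–16:10, 16:30–16:40.
Total common minutes: 10 + 30 + 10 = 50.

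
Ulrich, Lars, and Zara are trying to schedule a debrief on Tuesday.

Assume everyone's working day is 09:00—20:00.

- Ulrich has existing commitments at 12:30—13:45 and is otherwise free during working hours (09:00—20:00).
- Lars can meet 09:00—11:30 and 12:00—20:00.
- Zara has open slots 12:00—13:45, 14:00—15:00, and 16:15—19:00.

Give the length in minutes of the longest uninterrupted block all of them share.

165 minutes

Ulrich free within 09:00–20:00: 09:00–12:30, 13:45–20:00.
Ulrich ∩ Lars: 09:00–11:30, 12:00–12:30, 13:45–20:00.
Ulrich ∩ Lars ∩ Zara: 12:00–12:30, 14:00–15:00, 16:15–19:00.
Common window lengths: 30, 60, 165 min; longest is 165.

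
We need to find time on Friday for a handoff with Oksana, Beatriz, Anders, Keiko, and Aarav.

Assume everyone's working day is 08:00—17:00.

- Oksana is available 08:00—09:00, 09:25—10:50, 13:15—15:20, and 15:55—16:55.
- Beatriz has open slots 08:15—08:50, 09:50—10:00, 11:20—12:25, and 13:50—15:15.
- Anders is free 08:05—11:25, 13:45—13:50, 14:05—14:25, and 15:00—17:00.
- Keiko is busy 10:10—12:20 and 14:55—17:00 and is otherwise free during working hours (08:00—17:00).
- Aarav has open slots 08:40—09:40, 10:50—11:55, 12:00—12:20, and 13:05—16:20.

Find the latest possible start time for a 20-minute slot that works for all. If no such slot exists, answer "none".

14:05

Keiko free within 08:00–17:00: 08:00–10:10, 12:20–14:55.
Oksana ∩ Beatriz: 08:15–08:50, 09:50–10:00, 13:50–15:15.
Oksana ∩ Beatriz ∩ Anders: 08:15–08:50, 09:50–10:00, 14:05–14:25, 15:00–15:15.
Oksana ∩ Beatriz ∩ Anders ∩ Keiko: 08:15–08:50, 09:50–10:00, 14:05–14:25.
Oksana ∩ Beatriz ∩ Anders ∩ Keiko ∩ Aarav: 08:40–08:50, 14:05–14:25.
Windows ≥ 20 min: 14:05–14:25.
Latest start in the last window 14:05–14:25 is 14:25 − 20 min = 14:05.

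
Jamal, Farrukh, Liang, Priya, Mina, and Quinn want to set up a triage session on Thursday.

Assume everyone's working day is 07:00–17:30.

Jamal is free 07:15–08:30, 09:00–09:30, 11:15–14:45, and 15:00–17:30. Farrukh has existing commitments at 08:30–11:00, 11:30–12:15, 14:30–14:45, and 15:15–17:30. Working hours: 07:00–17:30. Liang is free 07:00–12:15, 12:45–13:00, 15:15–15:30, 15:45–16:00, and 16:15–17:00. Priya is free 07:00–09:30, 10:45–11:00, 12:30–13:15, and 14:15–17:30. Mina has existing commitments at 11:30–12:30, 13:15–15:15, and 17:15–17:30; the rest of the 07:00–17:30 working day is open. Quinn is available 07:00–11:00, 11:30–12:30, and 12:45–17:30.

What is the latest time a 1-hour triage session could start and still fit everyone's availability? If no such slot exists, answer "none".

Farrukh free within 07:00–17:30: 07:00–08:30, 11:00–11:30, 12:15–14:30, 14:45–15:15.
Mina free within 07:00–17:30: 07:00–11:30, 12:30–13:15, 15:15–17:15.
Jamal ∩ Farrukh: 07:15–08:30, 11:15–11:30, 12:15–14:30, 15:00–15:15.
Jamal ∩ Farrukh ∩ Liang: 07:15–08:30, 11:15–11:30, 12:45–13:00.
Jamal ∩ Farrukh ∩ Liang ∩ Priya: 07:15–08:30, 12:45–13:00.
Jamal ∩ Farrukh ∩ Liang ∩ Priya ∩ Mina: 07:15–08:30, 12:45–13:00.
Jamal ∩ Farrukh ∩ Liang ∩ Priya ∩ Mina ∩ Quinn: 07:15–08:30, 12:45–13:00.
Windows ≥ 60 min: 07:15–08:30.
Latest start in the last window 07:15–08:30 is 08:30 − 60 min = 07:30.

07:30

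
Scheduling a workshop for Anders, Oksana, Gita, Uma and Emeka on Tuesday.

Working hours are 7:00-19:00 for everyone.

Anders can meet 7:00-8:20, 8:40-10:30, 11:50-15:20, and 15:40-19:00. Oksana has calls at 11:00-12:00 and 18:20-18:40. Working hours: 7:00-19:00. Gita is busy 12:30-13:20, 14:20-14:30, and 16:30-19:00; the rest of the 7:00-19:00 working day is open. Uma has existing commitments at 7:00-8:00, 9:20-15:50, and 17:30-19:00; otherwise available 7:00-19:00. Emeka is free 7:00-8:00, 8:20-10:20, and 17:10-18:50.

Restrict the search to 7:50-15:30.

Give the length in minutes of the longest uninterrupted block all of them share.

40 minutes

Oksana free within 07:00–19:00: 07:00–11:00, 12:00–18:20, 18:40–19:00.
Gita free within 07:00–19:00: 07:00–12:30, 13:20–14:20, 14:30–16:30.
Uma free within 07:00–19:00: 08:00–09:20, 15:50–17:30.
Anders ∩ Oksana: 07:00–08:20, 08:40–10:30, 12:00–15:20, 15:40–18:20, 18:40–19:00.
Anders ∩ Oksana ∩ Gita: 07:00–08:20, 08:40–10:30, 12:00–12:30, 13:20–14:20, 14:30–15:20, 15:40–16:30.
Anders ∩ Oksana ∩ Gita ∩ Uma: 08:00–08:20, 08:40–09:20, 15:50–16:30.
Anders ∩ Oksana ∩ Gita ∩ Uma ∩ Emeka: 08:40–09:20.
Restricted to 07:50–15:30: 08:40–09:20.
Single common window of 40 minutes.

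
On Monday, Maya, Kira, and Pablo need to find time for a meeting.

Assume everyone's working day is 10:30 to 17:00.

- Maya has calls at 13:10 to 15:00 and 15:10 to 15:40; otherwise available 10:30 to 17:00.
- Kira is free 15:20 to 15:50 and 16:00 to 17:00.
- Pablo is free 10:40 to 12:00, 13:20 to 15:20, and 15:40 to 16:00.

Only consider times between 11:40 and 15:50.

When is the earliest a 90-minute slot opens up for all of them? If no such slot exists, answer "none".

Maya free within 10:30–17:00: 10:30–13:10, 15:00–15:10, 15:40–17:00.
Maya ∩ Kira: 15:40–15:50, 16:00–17:00.
Maya ∩ Kira ∩ Pablo: 15:40–15:50.
Restricted to 11:40–15:50: 15:40–15:50.
Windows ≥ 90 min: (none).

none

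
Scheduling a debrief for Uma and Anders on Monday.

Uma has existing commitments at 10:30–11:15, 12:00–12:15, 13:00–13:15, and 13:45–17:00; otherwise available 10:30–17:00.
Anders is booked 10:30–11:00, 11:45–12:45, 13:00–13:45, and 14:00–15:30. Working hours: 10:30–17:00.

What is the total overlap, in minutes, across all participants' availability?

45 minutes

Uma free within 10:30–17:00: 11:15–12:00, 12:15–13:00, 13:15–13:45.
Anders free within 10:30–17:00: 11:00–11:45, 12:45–13:00, 13:45–14:00, 15:30–17:00.
Uma ∩ Anders: 11:15–11:45, 12:45–13:00.
Total common minutes: 30 + 15 = 45.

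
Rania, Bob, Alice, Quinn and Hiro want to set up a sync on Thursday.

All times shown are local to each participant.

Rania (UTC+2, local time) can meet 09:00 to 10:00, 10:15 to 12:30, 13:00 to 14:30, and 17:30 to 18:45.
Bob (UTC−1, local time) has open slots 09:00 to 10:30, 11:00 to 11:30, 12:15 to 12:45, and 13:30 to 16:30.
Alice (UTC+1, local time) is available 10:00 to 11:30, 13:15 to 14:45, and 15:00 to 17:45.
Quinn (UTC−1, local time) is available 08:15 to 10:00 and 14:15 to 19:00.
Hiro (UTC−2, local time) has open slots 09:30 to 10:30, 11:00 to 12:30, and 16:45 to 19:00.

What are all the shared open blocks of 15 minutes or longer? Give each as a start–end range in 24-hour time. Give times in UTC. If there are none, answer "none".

Rania → UTC: 07:00–08:00, 08:15–10:30, 11:00–12:30, 15:30–16:45.
Bob → UTC: 10:00–11:30, 12:00–12:30, 13:15–13:45, 14:30–17:30.
Alice → UTC: 09:00–10:30, 12:15–13:45, 14:00–16:45.
Quinn → UTC: 09:15–11:00, 15:15–20:00.
Hiro → UTC: 11:30–12:30, 13:00–14:30, 18:45–21:00.
Rania ∩ Bob: 10:00–10:30, 11:00–11:30, 12:00–12:30, 15:30–16:45.
Rania ∩ Bob ∩ Alice: 10:00–10:30, 12:15–12:30, 15:30–16:45.
Rania ∩ Bob ∩ Alice ∩ Quinn: 10:00–10:30, 15:30–16:45.
Rania ∩ Bob ∩ Alice ∩ Quinn ∩ Hiro: (none).
Windows ≥ 15 min: (none).

none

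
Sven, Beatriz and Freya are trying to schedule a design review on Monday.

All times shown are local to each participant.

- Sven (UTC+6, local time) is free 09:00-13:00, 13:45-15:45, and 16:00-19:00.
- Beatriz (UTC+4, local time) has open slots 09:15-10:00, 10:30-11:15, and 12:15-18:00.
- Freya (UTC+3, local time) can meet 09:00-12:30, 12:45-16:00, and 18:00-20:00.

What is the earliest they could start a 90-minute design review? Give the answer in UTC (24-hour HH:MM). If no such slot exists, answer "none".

10:00

Sven → UTC: 03:00–07:00, 07:45–09:45, 10:00–13:00.
Beatriz → UTC: 05:15–06:00, 06:30–07:15, 08:15–14:00.
Freya → UTC: 06:00–09:30, 09:45–13:00, 15:00–17:00.
Sven ∩ Beatriz: 05:15–06:00, 06:30–07:00, 08:15–09:45, 10:00–13:00.
Sven ∩ Beatriz ∩ Freya: 06:30–07:00, 08:15–09:30, 10:00–13:00.
Windows ≥ 90 min: 10:00–13:00.
Earliest such window starts at 10:00.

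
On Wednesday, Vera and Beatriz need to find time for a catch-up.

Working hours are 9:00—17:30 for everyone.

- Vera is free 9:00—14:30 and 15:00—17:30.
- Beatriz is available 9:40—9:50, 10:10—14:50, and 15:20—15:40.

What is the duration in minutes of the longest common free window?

Vera ∩ Beatriz: 09:40–09:50, 10:10–14:30, 15:20–15:40.
Common window lengths: 10, 260, 20 min; longest is 260.

260 minutes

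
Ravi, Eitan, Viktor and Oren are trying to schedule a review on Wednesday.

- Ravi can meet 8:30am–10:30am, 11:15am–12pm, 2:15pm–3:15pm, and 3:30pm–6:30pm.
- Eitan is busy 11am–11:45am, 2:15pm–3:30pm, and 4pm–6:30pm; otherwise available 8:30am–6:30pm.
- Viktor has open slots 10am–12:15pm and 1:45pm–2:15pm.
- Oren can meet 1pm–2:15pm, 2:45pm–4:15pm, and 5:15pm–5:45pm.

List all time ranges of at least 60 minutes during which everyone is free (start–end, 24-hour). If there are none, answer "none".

Eitan free within 08:30–18:30: 08:30–11:00, 11:45–14:15, 15:30–16:00.
Ravi ∩ Eitan: 08:30–10:30, 11:45–12:00, 15:30–16:00.
Ravi ∩ Eitan ∩ Viktor: 10:00–10:30, 11:45–12:00.
Ravi ∩ Eitan ∩ Viktor ∩ Oren: (none).
Windows ≥ 60 min: (none).

none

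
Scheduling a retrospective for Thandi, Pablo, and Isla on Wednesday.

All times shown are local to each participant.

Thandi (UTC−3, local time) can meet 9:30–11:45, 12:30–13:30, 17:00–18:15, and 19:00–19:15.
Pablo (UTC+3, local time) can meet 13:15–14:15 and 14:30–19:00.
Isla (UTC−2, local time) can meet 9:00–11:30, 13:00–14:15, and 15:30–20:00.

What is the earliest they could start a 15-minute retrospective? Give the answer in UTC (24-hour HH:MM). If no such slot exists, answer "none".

Thandi → UTC: 12:30–14:45, 15:30–16:30, 20:00–21:15, 22:00–22:15.
Pablo → UTC: 10:15–11:15, 11:30–16:00.
Isla → UTC: 11:00–13:30, 15:00–16:15, 17:30–22:00.
Thandi ∩ Pablo: 12:30–14:45, 15:30–16:00.
Thandi ∩ Pablo ∩ Isla: 12:30–13:30, 15:30–16:00.
Windows ≥ 15 min: 12:30–13:30, 15:30–16:00.
Earliest such window starts at 12:30.

12:30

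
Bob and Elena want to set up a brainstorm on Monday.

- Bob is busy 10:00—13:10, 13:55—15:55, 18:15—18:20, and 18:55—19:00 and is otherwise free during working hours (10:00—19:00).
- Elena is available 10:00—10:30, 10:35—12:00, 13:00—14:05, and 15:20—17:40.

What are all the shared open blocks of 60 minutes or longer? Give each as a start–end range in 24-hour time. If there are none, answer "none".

15:55–17:40

Bob free within 10:00–19:00: 13:10–13:55, 15:55–18:15, 18:20–18:55.
Bob ∩ Elena: 13:10–13:55, 15:55–17:40.
Windows ≥ 60 min: 15:55–17:40.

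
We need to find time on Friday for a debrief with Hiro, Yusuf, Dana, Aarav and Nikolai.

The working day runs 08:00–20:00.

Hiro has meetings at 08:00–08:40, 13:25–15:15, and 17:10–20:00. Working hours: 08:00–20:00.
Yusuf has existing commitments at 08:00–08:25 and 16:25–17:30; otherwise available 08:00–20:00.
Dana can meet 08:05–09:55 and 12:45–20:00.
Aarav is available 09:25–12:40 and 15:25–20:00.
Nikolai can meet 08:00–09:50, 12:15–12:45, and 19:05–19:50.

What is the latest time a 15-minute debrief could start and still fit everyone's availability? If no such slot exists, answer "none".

09:35

Hiro free within 08:00–20:00: 08:40–13:25, 15:15–17:10.
Yusuf free within 08:00–20:00: 08:25–16:25, 17:30–20:00.
Hiro ∩ Yusuf: 08:40–13:25, 15:15–16:25.
Hiro ∩ Yusuf ∩ Dana: 08:40–09:55, 12:45–13:25, 15:15–16:25.
Hiro ∩ Yusuf ∩ Dana ∩ Aarav: 09:25–09:55, 15:25–16:25.
Hiro ∩ Yusuf ∩ Dana ∩ Aarav ∩ Nikolai: 09:25–09:50.
Windows ≥ 15 min: 09:25–09:50.
Latest start in the last window 09:25–09:50 is 09:50 − 15 min = 09:35.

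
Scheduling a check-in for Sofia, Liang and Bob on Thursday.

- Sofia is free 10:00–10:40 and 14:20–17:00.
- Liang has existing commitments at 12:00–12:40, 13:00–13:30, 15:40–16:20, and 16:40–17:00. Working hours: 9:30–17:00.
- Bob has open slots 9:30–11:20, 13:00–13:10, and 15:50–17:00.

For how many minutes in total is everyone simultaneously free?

Liang free within 09:30–17:00: 09:30–12:00, 12:40–13:00, 13:30–15:40, 16:20–16:40.
Sofia ∩ Liang: 10:00–10:40, 14:20–15:40, 16:20–16:40.
Sofia ∩ Liang ∩ Bob: 10:00–10:40, 16:20–16:40.
Total common minutes: 40 + 20 = 60.

60 minutes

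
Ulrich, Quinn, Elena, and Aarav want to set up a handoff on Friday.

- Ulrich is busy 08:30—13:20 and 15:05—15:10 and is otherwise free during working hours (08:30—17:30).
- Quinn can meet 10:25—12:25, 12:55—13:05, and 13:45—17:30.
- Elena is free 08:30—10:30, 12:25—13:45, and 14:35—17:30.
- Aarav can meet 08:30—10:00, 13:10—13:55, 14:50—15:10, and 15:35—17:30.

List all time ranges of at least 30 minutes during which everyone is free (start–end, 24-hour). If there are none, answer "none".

Ulrich free within 08:30–17:30: 13:20–15:05, 15:10–17:30.
Ulrich ∩ Quinn: 13:45–15:05, 15:10–17:30.
Ulrich ∩ Quinn ∩ Elena: 14:35–15:05, 15:10–17:30.
Ulrich ∩ Quinn ∩ Elena ∩ Aarav: 14:50–15:05, 15:35–17:30.
Windows ≥ 30 min: 15:35–17:30.

15:35–17:30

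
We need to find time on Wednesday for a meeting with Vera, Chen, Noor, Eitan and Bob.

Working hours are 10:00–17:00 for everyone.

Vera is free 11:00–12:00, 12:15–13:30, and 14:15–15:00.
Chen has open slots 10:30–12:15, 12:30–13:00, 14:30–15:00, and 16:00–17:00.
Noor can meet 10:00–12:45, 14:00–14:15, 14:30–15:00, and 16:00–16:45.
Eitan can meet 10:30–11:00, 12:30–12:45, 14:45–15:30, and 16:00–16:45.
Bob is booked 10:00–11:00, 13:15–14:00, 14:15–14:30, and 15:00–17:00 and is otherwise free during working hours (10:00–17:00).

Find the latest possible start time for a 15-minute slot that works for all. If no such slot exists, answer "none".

Bob free within 10:00–17:00: 11:00–13:15, 14:00–14:15, 14:30–15:00.
Vera ∩ Chen: 11:00–12:00, 12:30–13:00, 14:30–15:00.
Vera ∩ Chen ∩ Noor: 11:00–12:00, 12:30–12:45, 14:30–15:00.
Vera ∩ Chen ∩ Noor ∩ Eitan: 12:30–12:45, 14:45–15:00.
Vera ∩ Chen ∩ Noor ∩ Eitan ∩ Bob: 12:30–12:45, 14:45–15:00.
Windows ≥ 15 min: 12:30–12:45, 14:45–15:00.
Latest start in the last window 14:45–15:00 is 15:00 − 15 min = 14:45.

14:45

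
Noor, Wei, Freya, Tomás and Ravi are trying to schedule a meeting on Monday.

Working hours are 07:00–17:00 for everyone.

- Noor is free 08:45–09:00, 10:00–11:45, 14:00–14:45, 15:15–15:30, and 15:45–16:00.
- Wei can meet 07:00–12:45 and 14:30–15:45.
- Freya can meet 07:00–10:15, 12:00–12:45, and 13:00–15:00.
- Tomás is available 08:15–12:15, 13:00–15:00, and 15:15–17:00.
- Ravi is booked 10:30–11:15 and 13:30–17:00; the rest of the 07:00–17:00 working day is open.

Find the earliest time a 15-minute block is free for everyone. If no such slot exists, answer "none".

08:45

Ravi free within 07:00–17:00: 07:00–10:30, 11:15–13:30.
Noor ∩ Wei: 08:45–09:00, 10:00–11:45, 14:30–14:45, 15:15–15:30.
Noor ∩ Wei ∩ Freya: 08:45–09:00, 10:00–10:15, 14:30–14:45.
Noor ∩ Wei ∩ Freya ∩ Tomás: 08:45–09:00, 10:00–10:15, 14:30–14:45.
Noor ∩ Wei ∩ Freya ∩ Tomás ∩ Ravi: 08:45–09:00, 10:00–10:15.
Windows ≥ 15 min: 08:45–09:00, 10:00–10:15.
Earliest such window starts at 08:45.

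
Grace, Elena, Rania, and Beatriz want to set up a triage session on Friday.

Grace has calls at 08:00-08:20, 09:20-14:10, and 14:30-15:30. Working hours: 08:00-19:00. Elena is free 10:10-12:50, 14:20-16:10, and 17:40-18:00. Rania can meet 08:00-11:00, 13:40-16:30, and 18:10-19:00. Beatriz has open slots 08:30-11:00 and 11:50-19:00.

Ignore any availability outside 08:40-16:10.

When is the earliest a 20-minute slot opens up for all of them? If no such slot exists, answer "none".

Grace free within 08:00–19:00: 08:20–09:20, 14:10–14:30, 15:30–19:00.
Grace ∩ Elena: 14:20–14:30, 15:30–16:10, 17:40–18:00.
Grace ∩ Elena ∩ Rania: 14:20–14:30, 15:30–16:10.
Grace ∩ Elena ∩ Rania ∩ Beatriz: 14:20–14:30, 15:30–16:10.
Restricted to 08:40–16:10: 14:20–14:30, 15:30–16:10.
Windows ≥ 20 min: 15:30–16:10.
Earliest such window starts at 15:30.

15:30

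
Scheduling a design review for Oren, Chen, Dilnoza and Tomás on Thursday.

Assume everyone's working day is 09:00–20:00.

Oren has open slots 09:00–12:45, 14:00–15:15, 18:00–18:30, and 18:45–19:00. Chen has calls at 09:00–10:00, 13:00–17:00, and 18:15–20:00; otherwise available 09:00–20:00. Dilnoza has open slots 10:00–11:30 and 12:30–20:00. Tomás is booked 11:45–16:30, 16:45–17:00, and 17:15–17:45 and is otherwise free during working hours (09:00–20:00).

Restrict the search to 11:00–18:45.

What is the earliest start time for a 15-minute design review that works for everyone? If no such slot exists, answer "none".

11:00

Chen free within 09:00–20:00: 10:00–13:00, 17:00–18:15.
Tomás free within 09:00–20:00: 09:00–11:45, 16:30–16:45, 17:00–17:15, 17:45–20:00.
Oren ∩ Chen: 10:00–12:45, 18:00–18:15.
Oren ∩ Chen ∩ Dilnoza: 10:00–11:30, 12:30–12:45, 18:00–18:15.
Oren ∩ Chen ∩ Dilnoza ∩ Tomás: 10:00–11:30, 18:00–18:15.
Restricted to 11:00–18:45: 11:00–11:30, 18:00–18:15.
Windows ≥ 15 min: 11:00–11:30, 18:00–18:15.
Earliest such window starts at 11:00.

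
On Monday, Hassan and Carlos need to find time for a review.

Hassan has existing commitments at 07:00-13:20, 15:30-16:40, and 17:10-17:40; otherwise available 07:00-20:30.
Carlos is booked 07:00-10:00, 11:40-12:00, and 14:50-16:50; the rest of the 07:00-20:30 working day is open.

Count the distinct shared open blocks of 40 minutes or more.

Hassan free within 07:00–20:30: 13:20–15:30, 16:40–17:10, 17:40–20:30.
Carlos free within 07:00–20:30: 10:00–11:40, 12:00–14:50, 16:50–20:30.
Hassan ∩ Carlos: 13:20–14:50, 16:50–17:10, 17:40–20:30.
Windows ≥ 40 min: 13:20–14:50, 17:40–20:30.
That's 2 windows.

2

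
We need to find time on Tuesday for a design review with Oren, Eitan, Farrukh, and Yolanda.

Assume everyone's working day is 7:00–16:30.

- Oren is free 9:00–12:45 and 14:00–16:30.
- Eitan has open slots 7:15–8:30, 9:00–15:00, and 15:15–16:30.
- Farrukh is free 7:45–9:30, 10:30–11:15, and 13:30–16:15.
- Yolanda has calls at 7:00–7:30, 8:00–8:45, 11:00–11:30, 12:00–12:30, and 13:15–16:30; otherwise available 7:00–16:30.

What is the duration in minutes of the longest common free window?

30 minutes

Yolanda free within 07:00–16:30: 07:30–08:00, 08:45–11:00, 11:30–12:00, 12:30–13:15.
Oren ∩ Eitan: 09:00–12:45, 14:00–15:00, 15:15–16:30.
Oren ∩ Eitan ∩ Farrukh: 09:00–09:30, 10:30–11:15, 14:00–15:00, 15:15–16:15.
Oren ∩ Eitan ∩ Farrukh ∩ Yolanda: 09:00–09:30, 10:30–11:00.
Common window lengths: 30, 30 min; longest is 30.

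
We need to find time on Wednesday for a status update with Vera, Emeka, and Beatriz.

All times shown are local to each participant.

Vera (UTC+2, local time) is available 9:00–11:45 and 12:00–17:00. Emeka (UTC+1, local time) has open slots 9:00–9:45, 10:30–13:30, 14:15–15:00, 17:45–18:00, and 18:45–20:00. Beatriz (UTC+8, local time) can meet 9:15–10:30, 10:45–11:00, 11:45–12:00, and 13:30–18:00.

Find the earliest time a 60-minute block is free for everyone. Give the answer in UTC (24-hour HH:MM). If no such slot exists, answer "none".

Vera → UTC: 07:00–09:45, 10:00–15:00.
Emeka → UTC: 08:00–08:45, 09:30–12:30, 13:15–14:00, 16:45–17:00, 17:45–19:00.
Beatriz → UTC: 01:15–02:30, 02:45–03:00, 03:45–04:00, 05:30–10:00.
Vera ∩ Emeka: 08:00–08:45, 09:30–09:45, 10:00–12:30, 13:15–14:00.
Vera ∩ Emeka ∩ Beatriz: 08:00–08:45, 09:30–09:45.
Windows ≥ 60 min: (none).

none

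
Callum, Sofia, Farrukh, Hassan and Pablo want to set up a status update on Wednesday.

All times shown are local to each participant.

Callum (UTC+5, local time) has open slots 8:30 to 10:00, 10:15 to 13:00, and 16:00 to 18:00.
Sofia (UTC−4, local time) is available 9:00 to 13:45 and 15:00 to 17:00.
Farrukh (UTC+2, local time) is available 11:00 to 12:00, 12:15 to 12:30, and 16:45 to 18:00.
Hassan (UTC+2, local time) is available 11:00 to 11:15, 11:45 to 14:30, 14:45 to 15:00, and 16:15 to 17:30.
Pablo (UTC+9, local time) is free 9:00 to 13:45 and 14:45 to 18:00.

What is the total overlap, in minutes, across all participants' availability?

Callum → UTC: 03:30–05:00, 05:15–08:00, 11:00–13:00.
Sofia → UTC: 13:00–17:45, 19:00–21:00.
Farrukh → UTC: 09:00–10:00, 10:15–10:30, 14:45–16:00.
Hassan → UTC: 09:00–09:15, 09:45–12:30, 12:45–13:00, 14:15–15:30.
Pablo → UTC: 00:00–04:45, 05:45–09:00.
Callum ∩ Sofia: (none).
Callum ∩ Sofia ∩ Farrukh: (none).
Callum ∩ Sofia ∩ Farrukh ∩ Hassan: (none).
Callum ∩ Sofia ∩ Farrukh ∩ Hassan ∩ Pablo: (none).
Total common minutes: 0.

0 minutes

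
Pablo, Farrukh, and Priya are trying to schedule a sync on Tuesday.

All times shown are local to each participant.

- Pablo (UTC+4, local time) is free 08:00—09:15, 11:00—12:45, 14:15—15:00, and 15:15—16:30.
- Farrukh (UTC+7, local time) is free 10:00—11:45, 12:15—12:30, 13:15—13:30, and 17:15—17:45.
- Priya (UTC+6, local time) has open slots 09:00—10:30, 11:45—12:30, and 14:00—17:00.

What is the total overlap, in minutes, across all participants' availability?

60 minutes

Pablo → UTC: 04:00–05:15, 07:00–08:45, 10:15–11:00, 11:15–12:30.
Farrukh → UTC: 03:00–04:45, 05:15–05:30, 06:15–06:30, 10:15–10:45.
Priya → UTC: 03:00–04:30, 05:45–06:30, 08:00–11:00.
Pablo ∩ Farrukh: 04:00–04:45, 10:15–10:45.
Pablo ∩ Farrukh ∩ Priya: 04:00–04:30, 10:15–10:45.
Total common minutes: 30 + 30 = 60.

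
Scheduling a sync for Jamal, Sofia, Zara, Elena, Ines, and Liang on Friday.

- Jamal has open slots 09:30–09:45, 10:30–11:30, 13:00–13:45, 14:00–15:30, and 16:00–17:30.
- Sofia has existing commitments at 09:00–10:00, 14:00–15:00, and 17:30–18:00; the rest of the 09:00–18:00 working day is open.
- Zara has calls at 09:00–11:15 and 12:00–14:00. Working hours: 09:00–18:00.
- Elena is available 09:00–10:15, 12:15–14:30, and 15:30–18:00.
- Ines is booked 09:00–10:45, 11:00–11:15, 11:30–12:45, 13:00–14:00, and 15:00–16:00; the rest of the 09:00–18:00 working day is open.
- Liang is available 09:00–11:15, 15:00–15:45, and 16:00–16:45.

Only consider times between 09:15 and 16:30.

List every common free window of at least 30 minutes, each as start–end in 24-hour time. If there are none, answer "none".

Sofia free within 09:00–18:00: 10:00–14:00, 15:00–17:30.
Zara free within 09:00–18:00: 11:15–12:00, 14:00–18:00.
Ines free within 09:00–18:00: 10:45–11:00, 11:15–11:30, 12:45–13:00, 14:00–15:00, 16:00–18:00.
Jamal ∩ Sofia: 10:30–11:30, 13:00–13:45, 15:00–15:30, 16:00–17:30.
Jamal ∩ Sofia ∩ Zara: 11:15–11:30, 15:00–15:30, 16:00–17:30.
Jamal ∩ Sofia ∩ Zara ∩ Elena: 16:00–17:30.
Jamal ∩ Sofia ∩ Zara ∩ Elena ∩ Ines: 16:00–17:30.
Jamal ∩ Sofia ∩ Zara ∩ Elena ∩ Ines ∩ Liang: 16:00–16:45.
Restricted to 09:15–16:30: 16:00–16:30.
Windows ≥ 30 min: 16:00–16:30.

16:00–16:30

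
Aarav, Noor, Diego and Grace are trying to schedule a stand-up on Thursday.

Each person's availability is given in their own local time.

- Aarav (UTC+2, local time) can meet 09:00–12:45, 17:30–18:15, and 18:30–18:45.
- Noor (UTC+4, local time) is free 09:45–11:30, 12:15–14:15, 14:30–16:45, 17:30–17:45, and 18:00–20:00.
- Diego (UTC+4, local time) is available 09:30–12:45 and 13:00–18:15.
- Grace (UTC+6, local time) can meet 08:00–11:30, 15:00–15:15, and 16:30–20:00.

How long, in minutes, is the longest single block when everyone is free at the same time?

15 minutes

Aarav → UTC: 07:00–10:45, 15:30–16:15, 16:30–16:45.
Noor → UTC: 05:45–07:30, 08:15–10:15, 10:30–12:45, 13:30–13:45, 14:00–16:00.
Diego → UTC: 05:30–08:45, 09:00–14:15.
Grace → UTC: 02:00–05:30, 09:00–09:15, 10:30–14:00.
Aarav ∩ Noor: 07:00–07:30, 08:15–10:15, 10:30–10:45, 15:30–16:00.
Aarav ∩ Noor ∩ Diego: 07:00–07:30, 08:15–08:45, 09:00–10:15, 10:30–10:45.
Aarav ∩ Noor ∩ Diego ∩ Grace: 09:00–09:15, 10:30–10:45.
Common window lengths: 15, 15 min; longest is 15.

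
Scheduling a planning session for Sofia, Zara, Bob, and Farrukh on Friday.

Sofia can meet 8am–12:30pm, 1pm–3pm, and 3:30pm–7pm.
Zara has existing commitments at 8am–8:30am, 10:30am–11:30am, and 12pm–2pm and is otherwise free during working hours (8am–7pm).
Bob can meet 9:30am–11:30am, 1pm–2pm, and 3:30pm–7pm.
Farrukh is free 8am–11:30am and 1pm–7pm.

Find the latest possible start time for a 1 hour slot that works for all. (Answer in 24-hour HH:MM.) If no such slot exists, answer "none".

18:00

Zara free within 08:00–19:00: 08:30–10:30, 11:30–12:00, 14:00–19:00.
Sofia ∩ Zara: 08:30–10:30, 11:30–12:00, 14:00–15:00, 15:30–19:00.
Sofia ∩ Zara ∩ Bob: 09:30–10:30, 15:30–19:00.
Sofia ∩ Zara ∩ Bob ∩ Farrukh: 09:30–10:30, 15:30–19:00.
Windows ≥ 60 min: 09:30–10:30, 15:30–19:00.
Latest start in the last window 15:30–19:00 is 19:00 − 60 min = 18:00.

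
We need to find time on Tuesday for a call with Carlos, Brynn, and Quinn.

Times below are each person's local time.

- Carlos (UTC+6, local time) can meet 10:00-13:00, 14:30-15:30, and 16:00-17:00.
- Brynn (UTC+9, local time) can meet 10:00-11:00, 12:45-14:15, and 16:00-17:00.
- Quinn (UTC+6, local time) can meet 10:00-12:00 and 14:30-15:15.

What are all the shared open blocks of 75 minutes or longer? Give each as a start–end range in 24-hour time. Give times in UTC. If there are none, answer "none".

Carlos → UTC: 04:00–07:00, 08:30–09:30, 10:00–11:00.
Brynn → UTC: 01:00–02:00, 03:45–05:15, 07:00–08:00.
Quinn → UTC: 04:00–06:00, 08:30–09:15.
Carlos ∩ Brynn: 04:00–05:15.
Carlos ∩ Brynn ∩ Quinn: 04:00–05:15.
Windows ≥ 75 min: 04:00–05:15.

04:00–05:15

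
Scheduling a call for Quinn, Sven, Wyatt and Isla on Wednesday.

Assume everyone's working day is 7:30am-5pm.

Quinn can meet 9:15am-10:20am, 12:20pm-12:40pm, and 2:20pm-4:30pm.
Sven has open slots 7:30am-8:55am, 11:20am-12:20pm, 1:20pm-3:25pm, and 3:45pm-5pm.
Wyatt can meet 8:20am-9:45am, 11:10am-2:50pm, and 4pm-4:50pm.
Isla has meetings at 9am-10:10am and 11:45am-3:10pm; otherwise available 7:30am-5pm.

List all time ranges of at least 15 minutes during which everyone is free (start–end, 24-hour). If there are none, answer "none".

16:00–16:30

Isla free within 07:30–17:00: 07:30–09:00, 10:10–11:45, 15:10–17:00.
Quinn ∩ Sven: 14:20–15:25, 15:45–16:30.
Quinn ∩ Sven ∩ Wyatt: 14:20–14:50, 16:00–16:30.
Quinn ∩ Sven ∩ Wyatt ∩ Isla: 16:00–16:30.
Windows ≥ 15 min: 16:00–16:30.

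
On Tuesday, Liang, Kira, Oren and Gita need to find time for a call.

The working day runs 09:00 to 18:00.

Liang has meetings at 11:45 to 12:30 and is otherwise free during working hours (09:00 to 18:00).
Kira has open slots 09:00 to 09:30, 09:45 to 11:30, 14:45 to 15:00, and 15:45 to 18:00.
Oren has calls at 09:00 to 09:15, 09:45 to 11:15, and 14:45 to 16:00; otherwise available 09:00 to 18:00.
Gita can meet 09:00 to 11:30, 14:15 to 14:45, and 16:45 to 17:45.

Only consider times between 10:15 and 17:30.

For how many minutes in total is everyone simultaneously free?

60 minutes

Liang free within 09:00–18:00: 09:00–11:45, 12:30–18:00.
Oren free within 09:00–18:00: 09:15–09:45, 11:15–14:45, 16:00–18:00.
Liang ∩ Kira: 09:00–09:30, 09:45–11:30, 14:45–15:00, 15:45–18:00.
Liang ∩ Kira ∩ Oren: 09:15–09:30, 11:15–11:30, 16:00–18:00.
Liang ∩ Kira ∩ Oren ∩ Gita: 09:15–09:30, 11:15–11:30, 16:45–17:45.
Restricted to 10:15–17:30: 11:15–11:30, 16:45–17:30.
Total common minutes: 15 + 45 = 60.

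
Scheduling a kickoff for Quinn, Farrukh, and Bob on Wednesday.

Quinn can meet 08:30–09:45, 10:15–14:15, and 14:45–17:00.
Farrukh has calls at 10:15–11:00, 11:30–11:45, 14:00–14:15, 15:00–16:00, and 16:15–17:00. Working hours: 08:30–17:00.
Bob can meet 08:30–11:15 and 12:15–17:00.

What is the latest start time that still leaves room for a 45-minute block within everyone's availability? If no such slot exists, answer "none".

13:15

Farrukh free within 08:30–17:00: 08:30–10:15, 11:00–11:30, 11:45–14:00, 14:15–15:00, 16:00–16:15.
Quinn ∩ Farrukh: 08:30–09:45, 11:00–11:30, 11:45–14:00, 14:45–15:00, 16:00–16:15.
Quinn ∩ Farrukh ∩ Bob: 08:30–09:45, 11:00–11:15, 12:15–14:00, 14:45–15:00, 16:00–16:15.
Windows ≥ 45 min: 08:30–09:45, 12:15–14:00.
Latest start in the last window 12:15–14:00 is 14:00 − 45 min = 13:15.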